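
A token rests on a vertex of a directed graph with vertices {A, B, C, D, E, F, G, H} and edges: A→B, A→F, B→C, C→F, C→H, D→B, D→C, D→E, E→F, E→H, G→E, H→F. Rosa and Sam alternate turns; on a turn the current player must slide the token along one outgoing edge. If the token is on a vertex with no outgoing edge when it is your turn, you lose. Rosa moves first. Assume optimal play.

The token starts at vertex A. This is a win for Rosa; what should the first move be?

Build the W/L table. Terminal = L. A non-terminal position is W if it has a move to some L; otherwise it is L.
Every edge goes from a vertex to one that appears earlier in the order F, H, E, C, B, A, G, D, so processing vertices in that order labels each vertex after all of its successors.
F: no outgoing edge → L
H: can move to F, which is L ⇒ W
E: can move to F, which is L ⇒ W
C: can move to F, which is L ⇒ W
B: the only move is to C(W), a W ⇒ L
A: can move to B, which is L ⇒ W
G: the only move is to E(W), a W ⇒ L
D: can move to B, which is L ⇒ W
From A, the L positions reachable in one move are: B, F. Any move reaching one of these is winning.

Move to B.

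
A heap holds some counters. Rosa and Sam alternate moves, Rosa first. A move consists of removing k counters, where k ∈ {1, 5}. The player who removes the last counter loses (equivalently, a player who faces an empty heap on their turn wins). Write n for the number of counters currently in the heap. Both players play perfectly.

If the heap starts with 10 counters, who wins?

Work bottom-up. With no move the player to move wins. Otherwise the position is W if at least one move leads to an L position for the opponent, and L if every move leads to a W.
n=0: no move; the opponent has just taken the last counter and therefore loses → W
n=1: only reaches 0(W), which is W → L
n=2: reaches L-position 1 → W
n=3: only reaches 2(W), which is W → L
n=4: reaches L-position 3 → W
n=5: only reaches 4(W), 0(W), all W → L
n=6: reaches L-position 5 → W
n=7: only reaches 6(W), 2(W), all W → L
n=8: reaches L-position 7 → W
n=9: only reaches 8(W), 4(W), all W → L
n=10: reaches L-position 9 → W
The starting position 10 is W: Rosa should remove 1, leaving 9, handing over an L position.

Rosa wins.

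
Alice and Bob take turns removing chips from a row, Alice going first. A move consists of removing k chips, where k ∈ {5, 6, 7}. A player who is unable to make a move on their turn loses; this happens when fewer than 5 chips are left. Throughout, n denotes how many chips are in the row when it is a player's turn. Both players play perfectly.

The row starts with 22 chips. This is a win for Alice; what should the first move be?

Remove 6, leaving 16.

Label each position W (a win for the player to move) or L (a loss). A position with no legal move is L; any other position is W exactly when some move reaches an L, and L when every move reaches a W.
n=0: no move → L
n=1: no move → L
n=2: no move → L
n=3: no move → L
n=4: no move → L
n=5: W (go to 0, an L position)
n=6: W (go to 1, an L position)
n=7: W (go to 2, an L position)
n=8: W (go to 3, an L position)
n=9: W (go to 4, an L position)
n=10: W (go to 4, an L position)
n=11: W (go to 4, an L position)
n=12: L (options 7(W), 6(W), 5(W) are all W)
n=13: L (options 8(W), 7(W), 6(W) are all W)
n=14: L (options 9(W), 8(W), 7(W) are all W)
n=15: L (options 10(W), 9(W), 8(W) are all W)
n=16: L (options 11(W), 10(W), 9(W) are all W)
n=17: W (go to 12, an L position)
n=18: W (go to 13, an L position)
n=19: W (go to 14, an L position)
n=20: W (go to 15, an L position)
n=21: W (go to 16, an L position)
n=22: W (go to 16, an L position)
From 22, the L positions reachable in one move are: 16, 15. Any move reaching one of these is winning.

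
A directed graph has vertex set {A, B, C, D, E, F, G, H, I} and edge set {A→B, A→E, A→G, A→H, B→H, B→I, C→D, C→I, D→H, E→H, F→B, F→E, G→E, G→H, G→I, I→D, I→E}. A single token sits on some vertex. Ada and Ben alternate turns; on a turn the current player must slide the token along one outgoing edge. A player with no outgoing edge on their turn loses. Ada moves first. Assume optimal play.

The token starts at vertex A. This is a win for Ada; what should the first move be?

Move to H.

Build the W/L table. Terminal = L. A non-terminal position is W if it has a move to some L; otherwise it is L.
Every edge goes from a vertex to one that appears earlier in the order H, D, E, I, C, B, F, G, A, so processing vertices in that order labels each vertex after all of its successors.
H: no outgoing edge → L
D: can move to H, which is L ⇒ W
E: can move to H, which is L ⇒ W
I: moves to E(W), D(W); every one is W ⇒ L
C: can move to I, which is L ⇒ W
B: can move to I, which is L ⇒ W
F: moves to B(W), E(W); every one is W ⇒ L
G: can move to I, which is L ⇒ W
A: can move to H, which is L ⇒ W
From A, the L positions reachable in one move are: H.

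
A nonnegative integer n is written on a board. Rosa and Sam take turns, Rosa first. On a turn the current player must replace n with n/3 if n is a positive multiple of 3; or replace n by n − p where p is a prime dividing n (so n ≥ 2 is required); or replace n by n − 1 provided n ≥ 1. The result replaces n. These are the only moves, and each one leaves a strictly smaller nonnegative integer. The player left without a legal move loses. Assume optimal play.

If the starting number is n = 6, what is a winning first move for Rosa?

Work bottom-up. With no move the player to move loses. Otherwise the position is W if at least one move leads to an L position for the opponent, and L if every move leads to a W.
n=0: no move → L
n=1: W (go to 0, an L position)
n=2: W (go to 0, an L position)
n=3: W (go to 0, an L position)
n=4: L (options 2(W), 3(W) are all W)
n=5: W (go to 0, an L position)
n=6: W (go to 4, an L position)
From 6, the L positions reachable in one move are: 4.

Move to 4.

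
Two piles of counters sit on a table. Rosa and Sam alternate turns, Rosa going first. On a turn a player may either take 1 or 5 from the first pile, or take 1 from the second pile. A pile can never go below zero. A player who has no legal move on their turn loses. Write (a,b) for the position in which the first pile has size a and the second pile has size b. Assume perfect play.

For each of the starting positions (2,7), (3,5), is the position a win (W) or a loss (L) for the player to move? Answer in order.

Classify positions by backward induction: terminal positions (no move available) are L. From any other position, the mover wins iff some move reaches an L.
No move ever increases a pile, so every position that can arise here has a ≤ 3 and b ≤ 7; it is enough to label the cells with 0 ≤ a ≤ 3 and 0 ≤ b ≤ 7.
Every move lowers a or b (never raises either), so fill the grid row by row in increasing a, and left to right within a row: each cell's successors are then already labelled.
      b=0  b=1  b=2  b=3  b=4  b=5  b=6  b=7
a=0:    L    W    L    W    L    W    L    W
a=1:    W    L    W    L    W    L    W    L
a=2:    L    W    L    W    L    W    L    W
a=3:    W    L    W    L    W    L    W    L
Cells with no legal move (terminal, hence L): (0,0).
The remaining L cells, each justified by listing all of its moves:
(0,2): →(0,1)(W) only, which is W, so L
(0,4): →(0,3)(W) only, which is W, so L
(0,6): →(0,5)(W) only, which is W, so L
(1,1): →(0,1)(W), (1,0)(W) — all W, so L
(1,3): →(0,3)(W), (1,2)(W) — all W, so L
(1,5): →(0,5)(W), (1,4)(W) — all W, so L
(1,7): →(0,7)(W), (1,6)(W) — all W, so L
(2,0): →(1,0)(W) only, which is W, so L
(2,2): →(1,2)(W), (2,1)(W) — all W, so L
(2,4): →(1,4)(W), (2,3)(W) — all W, so L
(2,6): →(1,6)(W), (2,5)(W) — all W, so L
(3,1): →(2,1)(W), (3,0)(W) — all W, so L
(3,3): →(2,3)(W), (3,2)(W) — all W, so L
(3,5): →(2,5)(W), (3,4)(W) — all W, so L
(3,7): →(2,7)(W), (3,6)(W) — all W, so L
Every other cell has at least one move into one of the L cells above, so it is W.
(2,7): the move to (1,7) reaches an L cell, so W
(3,5): one of the L cells justified above, so L

(2,7): W, (3,5): L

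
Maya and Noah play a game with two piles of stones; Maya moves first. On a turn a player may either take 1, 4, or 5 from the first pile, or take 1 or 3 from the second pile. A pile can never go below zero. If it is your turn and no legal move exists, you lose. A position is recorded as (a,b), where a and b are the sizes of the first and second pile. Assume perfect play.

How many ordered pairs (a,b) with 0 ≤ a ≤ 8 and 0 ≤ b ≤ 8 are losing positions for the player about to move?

23

Classify positions by backward induction: terminal positions (no move available) are L. From any other position, the mover wins iff some move reaches an L.
Every move lowers a or b (never raises either), so fill the grid row by row in increasing a, and left to right within a row: each cell's successors are then already labelled.
      b=0  b=1  b=2  b=3  b=4  b=5  b=6  b=7  b=8
a=0:    L    W    L    W    L    W    L    W    L
a=1:    W    L    W    L    W    L    W    L    W
a=2:    L    W    L    W    L    W    L    W    L
a=3:    W    L    W    L    W    L    W    L    W
a=4:    W    W    W    W    W    W    W    W    W
a=5:    W    W    W    W    W    W    W    W    W
a=6:    W    W    W    W    W    W    W    W    W
a=7:    W    W    W    W    W    W    W    W    W
a=8:    L    W    L    W    L    W    L    W    L
Cells with no legal move (terminal, hence L): (0,0).
The remaining L cells, each justified by listing all of its moves:
(0,2): only reaches (0,1)(W), which is W → L
(0,4): only reaches (0,3)(W), (0,1)(W), all W → L
(0,6): only reaches (0,5)(W), (0,3)(W), all W → L
(0,8): only reaches (0,7)(W), (0,5)(W), all W → L
(1,1): only reaches (0,1)(W), (1,0)(W), all W → L
(1,3): only reaches (0,3)(W), (1,2)(W), (1,0)(W), all W → L
(1,5): only reaches (0,5)(W), (1,4)(W), (1,2)(W), all W → L
(1,7): only reaches (0,7)(W), (1,6)(W), (1,4)(W), all W → L
(2,0): only reaches (1,0)(W), which is W → L
(2,2): only reaches (1,2)(W), (2,1)(W), all W → L
(2,4): only reaches (1,4)(W), (2,3)(W), (2,1)(W), all W → L
(2,6): only reaches (1,6)(W), (2,5)(W), (2,3)(W), all W → L
(2,8): only reaches (1,8)(W), (2,7)(W), (2,5)(W), all W → L
(3,1): only reaches (2,1)(W), (3,0)(W), all W → L
(3,3): only reaches (2,3)(W), (3,2)(W), (3,0)(W), all W → L
(3,5): only reaches (2,5)(W), (3,4)(W), (3,2)(W), all W → L
(3,7): only reaches (2,7)(W), (3,6)(W), (3,4)(W), all W → L
(8,0): only reaches (7,0)(W), (4,0)(W), (3,0)(W), all W → L
(8,2): only reaches (7,2)(W), (4,2)(W), (3,2)(W), (8,1)(W), all W → L
(8,4): only reaches (7,4)(W), (4,4)(W), (3,4)(W), (8,3)(W), (8,1)(W), all W → L
(8,6): only reaches (7,6)(W), (4,6)(W), (3,6)(W), (8,5)(W), (8,3)(W), all W → L
(8,8): only reaches (7,8)(W), (4,8)(W), (3,8)(W), (8,7)(W), (8,5)(W), all W → L
Every other cell has at least one move into one of the L cells above, so it is W.
L cells per row: a=0: 5, a=1: 4, a=2: 5, a=3: 4, a=4: 0, a=5: 0, a=6: 0, a=7: 0, a=8: 5; total 23.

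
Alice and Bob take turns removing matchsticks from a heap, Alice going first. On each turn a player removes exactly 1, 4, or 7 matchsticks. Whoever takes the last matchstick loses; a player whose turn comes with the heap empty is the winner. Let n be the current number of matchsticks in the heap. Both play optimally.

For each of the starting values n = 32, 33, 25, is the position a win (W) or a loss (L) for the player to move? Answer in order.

Compute win/loss labels from the base case upward. A position with no move is W. Any other position is W if it can reach an L in one move, else L.
n=0: no move; the opponent has just taken the last matchstick and therefore loses → W
n=1: →0(W) only, which is W, so L
n=2: →1(L), so W
n=3: →2(W) only, which is W, so L
n=4: →3(L), so W
n=5: →1(L), so W
n=6: →5(W), 2(W) — all W, so L
n=7: →6(L), so W
n=8: →1(L), so W
n=9: →8(W), 5(W), 2(W) — all W, so L
n=10: →9(L), so W
n=11: →10(W), 7(W), 4(W) — all W, so L
n=12: →11(L), so W
n=13: →9(L), so W
n=14: →13(W), 10(W), 7(W) — all W, so L
n=15: →14(L), so W
n=16: →9(L), so W
n=17: →16(W), 13(W), 10(W) — all W, so L
n=18: →17(L), so W
n=19: →18(W), 15(W), 12(W) — all W, so L
n=20: →19(L), so W
n=21: →17(L), so W
n=22: →21(W), 18(W), 15(W) — all W, so L
n=23: →22(L), so W
n=24: →17(L), so W
n=25: →24(W), 21(W), 18(W) — all W, so L
n=26: →25(L), so W
n=27: →26(W), 23(W), 20(W) — all W, so L
n=28: →27(L), so W
n=29: →25(L), so W
n=30: →29(W), 26(W), 23(W) — all W, so L
n=31: →30(L), so W
n=32: →25(L), so W
n=33: →32(W), 29(W), 26(W) — all W, so L

32: W, 33: L, 25: L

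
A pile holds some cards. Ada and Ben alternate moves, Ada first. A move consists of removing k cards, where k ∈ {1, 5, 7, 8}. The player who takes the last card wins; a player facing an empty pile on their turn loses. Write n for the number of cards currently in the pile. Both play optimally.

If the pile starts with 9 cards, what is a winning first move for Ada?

Positions with no move are L. A position that does have a move is losing for the player to move precisely when every available move leads to a winning position for the opponent. Fill in the labels:
n=0: no move → L
n=1: W (go to 0, an L position)
n=2: L (sole option 1(W) is W)
n=3: W (go to 2, an L position)
n=4: L (sole option 3(W) is W)
n=5: W (go to 4, an L position)
n=6: L (options 5(W), 1(W) are all W)
n=7: W (go to 6, an L position)
n=8: W (go to 0, an L position)
n=9: W (go to 4, an L position)
From 9, the L positions reachable in one move are: 4, 2. Any move reaching one of these is winning.

Remove 5, leaving 4.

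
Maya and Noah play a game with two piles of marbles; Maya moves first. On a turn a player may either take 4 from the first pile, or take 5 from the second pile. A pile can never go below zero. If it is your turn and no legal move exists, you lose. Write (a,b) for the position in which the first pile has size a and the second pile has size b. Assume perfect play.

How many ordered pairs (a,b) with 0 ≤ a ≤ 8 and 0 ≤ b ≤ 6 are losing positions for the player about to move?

Compute win/loss labels from the base case upward. A position with no move is L. Any other position is W if it can reach an L in one move, else L.
Every move lowers a or b (never raises either), so fill the grid row by row in increasing a, and left to right within a row: each cell's successors are then already labelled.
      b=0  b=1  b=2  b=3  b=4  b=5  b=6
a=0:    L    L    L    L    L    W    W
a=1:    L    L    L    L    L    W    W
a=2:    L    L    L    L    L    W    W
a=3:    L    L    L    L    L    W    W
a=4:    W    W    W    W    W    L    L
a=5:    W    W    W    W    W    L    L
a=6:    W    W    W    W    W    L    L
a=7:    W    W    W    W    W    L    L
a=8:    L    L    L    L    L    W    W
Cells with no legal move (terminal, hence L): (0,0), (0,1), (0,2), (0,3), (0,4), (1,0), (1,1), (1,2), (1,3), (1,4), (2,0), (2,1), (2,2), (2,3), (2,4), (3,0), (3,1), (3,2), (3,3), (3,4).
The remaining L cells, each justified by listing all of its moves:
(4,5): only reaches (0,5)(W), (4,0)(W), all W → L
(4,6): only reaches (0,6)(W), (4,1)(W), all W → L
(5,5): only reaches (1,5)(W), (5,0)(W), all W → L
(5,6): only reaches (1,6)(W), (5,1)(W), all W → L
(6,5): only reaches (2,5)(W), (6,0)(W), all W → L
(6,6): only reaches (2,6)(W), (6,1)(W), all W → L
(7,5): only reaches (3,5)(W), (7,0)(W), all W → L
(7,6): only reaches (3,6)(W), (7,1)(W), all W → L
(8,0): only reaches (4,0)(W), which is W → L
(8,1): only reaches (4,1)(W), which is W → L
(8,2): only reaches (4,2)(W), which is W → L
(8,3): only reaches (4,3)(W), which is W → L
(8,4): only reaches (4,4)(W), which is W → L
Every other cell has at least one move into one of the L cells above, so it is W.
L cells per row: a=0: 5, a=1: 5, a=2: 5, a=3: 5, a=4: 2, a=5: 2, a=6: 2, a=7: 2, a=8: 5; total 33.

33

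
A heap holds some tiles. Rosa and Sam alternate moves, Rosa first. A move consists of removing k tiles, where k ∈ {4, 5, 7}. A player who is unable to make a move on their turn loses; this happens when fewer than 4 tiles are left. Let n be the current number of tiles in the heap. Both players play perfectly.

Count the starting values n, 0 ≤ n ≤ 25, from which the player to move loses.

Compute win/loss labels from the base case upward. A position with no move is L. Any other position is W if it can reach an L in one move, else L.
n=0: no move → L
n=1: no move → L
n=2: no move → L
n=3: no move → L
n=4: →0(L), so W
n=5: →1(L), so W
n=6: →2(L), so W
n=7: →3(L), so W
n=8: →3(L), so W
n=9: →2(L), so W
n=10: →3(L), so W
n=11: →7(W), 6(W), 4(W) — all W, so L
n=12: →8(W), 7(W), 5(W) — all W, so L
n=13: →9(W), 8(W), 6(W) — all W, so L
n=14: →10(W), 9(W), 7(W) — all W, so L
n=15: →11(L), so W
n=16: →12(L), so W
n=17: →13(L), so W
n=18: →14(L), so W
n=19: →14(L), so W
n=20: →13(L), so W
n=21: →14(L), so W
n=22: →18(W), 17(W), 15(W) — all W, so L
n=23: →19(W), 18(W), 16(W) — all W, so L
n=24: →20(W), 19(W), 17(W) — all W, so L
n=25: →21(W), 20(W), 18(W) — all W, so L
L entries with 0 ≤ n ≤ 25: n = 0, 1, 2, 3, 11, 12, 13, 14, 22, 23, 24, 25; that makes 12.

12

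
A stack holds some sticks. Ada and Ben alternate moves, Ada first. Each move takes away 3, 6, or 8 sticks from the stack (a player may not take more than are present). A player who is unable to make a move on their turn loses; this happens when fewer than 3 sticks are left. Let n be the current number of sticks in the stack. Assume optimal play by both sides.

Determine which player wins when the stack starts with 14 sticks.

Classify positions by backward induction: terminal positions (no move available) are L. From any other position, the mover wins iff some move reaches an L.
n=0: no move → L
n=1: no move → L
n=2: no move → L
n=3: can move to 0, which is L ⇒ W
n=4: can move to 1, which is L ⇒ W
n=5: can move to 2, which is L ⇒ W
n=6: can move to 0, which is L ⇒ W
n=7: can move to 1, which is L ⇒ W
n=8: can move to 2, which is L ⇒ W
n=9: can move to 1, which is L ⇒ W
n=10: can move to 2, which is L ⇒ W
n=11: moves to 8(W), 5(W), 3(W); every one is W ⇒ L
n=12: moves to 9(W), 6(W), 4(W); every one is W ⇒ L
n=13: moves to 10(W), 7(W), 5(W); every one is W ⇒ L
n=14: can move to 11, which is L ⇒ W
From 14 Ada can remove 3, leaving 11, reaching an L position.

Ada wins.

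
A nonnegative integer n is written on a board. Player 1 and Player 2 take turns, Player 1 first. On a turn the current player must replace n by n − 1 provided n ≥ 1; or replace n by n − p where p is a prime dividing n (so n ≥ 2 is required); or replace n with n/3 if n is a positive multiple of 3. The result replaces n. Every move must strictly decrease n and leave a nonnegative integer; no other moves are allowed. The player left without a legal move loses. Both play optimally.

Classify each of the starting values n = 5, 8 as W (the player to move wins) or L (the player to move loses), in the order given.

5: W, 8: L

Build the W/L table. Terminal = L. A non-terminal position is W if it has a move to some L; otherwise it is L.
n=0: no move → L
n=1: →0(L), so W
n=2: →0(L), so W
n=3: →0(L), so W
n=4: →2(W), 3(W) — all W, so L
n=5: →0(L), so W
n=6: →4(L), so W
n=7: →0(L), so W
n=8: →6(W), 7(W) — all W, so L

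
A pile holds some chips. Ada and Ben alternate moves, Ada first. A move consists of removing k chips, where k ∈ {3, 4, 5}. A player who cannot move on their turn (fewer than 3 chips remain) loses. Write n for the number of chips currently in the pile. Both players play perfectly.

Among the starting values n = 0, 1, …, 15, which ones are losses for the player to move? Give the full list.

0, 1, 2, 8, 9, 10

Work bottom-up. With no move the player to move loses. Otherwise the position is W if at least one move leads to an L position for the opponent, and L if every move leads to a W.
n=0: no move → L
n=1: no move → L
n=2: no move → L
n=3: →0(L), so W
n=4: →1(L), so W
n=5: →2(L), so W
n=6: →2(L), so W
n=7: →2(L), so W
n=8: →5(W), 4(W), 3(W) — all W, so L
n=9: →6(W), 5(W), 4(W) — all W, so L
n=10: →7(W), 6(W), 5(W) — all W, so L
n=11: →8(L), so W
n=12: →9(L), so W
n=13: →10(L), so W
n=14: →10(L), so W
n=15: →10(L), so W
Reading off the rows marked L gives the requested list; there are 6 such values of n.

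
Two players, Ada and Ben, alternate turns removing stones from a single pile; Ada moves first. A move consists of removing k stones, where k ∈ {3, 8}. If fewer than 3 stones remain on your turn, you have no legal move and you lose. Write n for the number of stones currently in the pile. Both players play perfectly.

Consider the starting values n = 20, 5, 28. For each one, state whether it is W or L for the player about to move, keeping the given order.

Classify positions by backward induction: terminal positions (no move available) are L. From any other position, the mover wins iff some move reaches an L.
n=0: no move → L
n=1: no move → L
n=2: no move → L
n=3: →0(L), so W
n=4: →1(L), so W
n=5: →2(L), so W
n=6: →3(W) only, which is W, so L
n=7: →4(W) only, which is W, so L
n=8: →0(L), so W
n=9: →6(L), so W
n=10: →7(L), so W
n=11: →8(W), 3(W) — all W, so L
n=12: →9(W), 4(W) — all W, so L
n=13: →10(W), 5(W) — all W, so L
n=14: →11(L), so W
n=15: →12(L), so W
n=16: →13(L), so W
n=17: →14(W), 9(W) — all W, so L
n=18: →15(W), 10(W) — all W, so L
n=19: →11(L), so W
n=20: →17(L), so W
n=21: →18(L), so W
n=22: →19(W), 14(W) — all W, so L
n=23: →20(W), 15(W) — all W, so L
n=24: →21(W), 16(W) — all W, so L
n=25: →22(L), so W
n=26: →23(L), so W
n=27: →24(L), so W
n=28: →25(W), 20(W) — all W, so L

20: W, 5: W, 28: L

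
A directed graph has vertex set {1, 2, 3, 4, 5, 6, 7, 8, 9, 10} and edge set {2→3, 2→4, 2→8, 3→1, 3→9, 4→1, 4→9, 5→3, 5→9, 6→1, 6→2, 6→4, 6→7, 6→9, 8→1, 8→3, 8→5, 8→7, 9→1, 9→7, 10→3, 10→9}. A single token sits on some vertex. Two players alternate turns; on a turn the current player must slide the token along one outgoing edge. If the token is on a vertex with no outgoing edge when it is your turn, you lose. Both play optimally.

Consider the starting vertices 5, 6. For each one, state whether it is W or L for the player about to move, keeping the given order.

5: L, 6: W

Work bottom-up. With no move the player to move loses. Otherwise the position is W if at least one move leads to an L position for the opponent, and L if every move leads to a W.
Every edge goes from a vertex to one that appears earlier in the order 1, 7, 9, 3, 4, 5, 8, 2, 10, 6, so processing vertices in that order labels each vertex after all of its successors.
1: no outgoing edge → L
7: no outgoing edge → L
9: →7(L), so W
3: →1(L), so W
4: →1(L), so W
5: →3(W), 9(W) — all W, so L
8: →5(L), so W
2: →8(W), 4(W), 3(W) — all W, so L
10: →3(W), 9(W) — all W, so L
6: →2(L), so W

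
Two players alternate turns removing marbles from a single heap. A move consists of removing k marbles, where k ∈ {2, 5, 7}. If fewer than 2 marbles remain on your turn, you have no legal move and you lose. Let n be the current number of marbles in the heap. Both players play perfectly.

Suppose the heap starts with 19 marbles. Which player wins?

The first player wins.

Positions with no move are L. A position that does have a move is losing for the player to move precisely when every available move leads to a winning position for the opponent. Fill in the labels:
n=0: no move → L
n=1: no move → L
n=2: W (go to 0, an L position)
n=3: W (go to 1, an L position)
n=4: L (sole option 2(W) is W)
n=5: W (go to 0, an L position)
n=6: W (go to 4, an L position)
n=7: W (go to 0, an L position)
n=8: W (go to 1, an L position)
n=9: W (go to 4, an L position)
n=10: L (options 8(W), 5(W), 3(W) are all W)
n=11: W (go to 4, an L position)
n=12: W (go to 10, an L position)
n=13: L (options 11(W), 8(W), 6(W) are all W)
n=14: L (options 12(W), 9(W), 7(W) are all W)
n=15: W (go to 13, an L position)
n=16: W (go to 14, an L position)
n=17: W (go to 10, an L position)
n=18: W (go to 13, an L position)
n=19: W (go to 14, an L position)
From 19 the player to move can remove 5, leaving 14, reaching an L position.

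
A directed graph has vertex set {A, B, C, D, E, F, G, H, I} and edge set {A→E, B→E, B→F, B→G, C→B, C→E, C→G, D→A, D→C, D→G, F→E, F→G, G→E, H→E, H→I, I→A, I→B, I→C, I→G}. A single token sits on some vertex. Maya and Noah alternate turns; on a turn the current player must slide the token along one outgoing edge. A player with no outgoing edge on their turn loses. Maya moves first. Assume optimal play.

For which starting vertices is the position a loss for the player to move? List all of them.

D, E, I

Compute win/loss labels from the base case upward. A position with no move is L. Any other position is W if it can reach an L in one move, else L.
Every edge goes from a vertex to one that appears earlier in the order E, G, F, B, C, A, I, D, H, so processing vertices in that order labels each vertex after all of its successors.
E: no outgoing edge → L
G: W (go to E, an L position)
F: W (go to E, an L position)
B: W (go to E, an L position)
C: W (go to E, an L position)
A: W (go to E, an L position)
I: L (options A(W), C(W), B(W), G(W) are all W)
D: L (options A(W), C(W), G(W) are all W)
H: W (go to I, an L position)
The losing starting vertices are exactly the entries labelled L in this table (3 of them).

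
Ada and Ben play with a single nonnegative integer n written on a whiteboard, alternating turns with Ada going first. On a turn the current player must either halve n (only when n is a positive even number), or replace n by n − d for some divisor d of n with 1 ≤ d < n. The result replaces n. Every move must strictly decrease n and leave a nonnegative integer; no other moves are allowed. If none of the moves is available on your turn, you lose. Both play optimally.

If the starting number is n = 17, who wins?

Use the standard recursion: the mover loses at a terminal position; elsewhere, the mover wins exactly when some move hands the opponent an L position.
n=0: no move → L
n=1: no move → L
n=2: W (go to 1, an L position)
n=3: L (sole option 2(W) is W)
n=4: W (go to 3, an L position)
n=5: L (sole option 4(W) is W)
n=6: W (go to 3, an L position)
n=7: L (sole option 6(W) is W)
n=8: W (go to 7, an L position)
n=9: L (options 6(W), 8(W) are all W)
n=10: W (go to 5, an L position)
n=11: L (sole option 10(W) is W)
n=12: W (go to 9, an L position)
n=13: L (sole option 12(W) is W)
n=14: W (go to 7, an L position)
n=15: L (options 10(W), 12(W), 14(W) are all W)
n=16: W (go to 15, an L position)
n=17: L (sole option 16(W) is W)
The starting position 17 is L: whatever Ada does, the opponent receives a W position.

Ben wins.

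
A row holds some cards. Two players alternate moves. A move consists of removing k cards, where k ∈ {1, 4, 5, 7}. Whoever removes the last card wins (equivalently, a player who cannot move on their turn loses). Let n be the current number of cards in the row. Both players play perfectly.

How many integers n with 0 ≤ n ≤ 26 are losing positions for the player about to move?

8

Positions with no move are L. A position that does have a move is losing for the player to move precisely when every available move leads to a winning position for the opponent. Fill in the labels:
n=0: no move → L
n=1: →0(L), so W
n=2: →1(W) only, which is W, so L
n=3: →2(L), so W
n=4: →0(L), so W
n=5: →0(L), so W
n=6: →2(L), so W
n=7: →2(L), so W
n=8: →7(W), 4(W), 3(W), 1(W) — all W, so L
n=9: →8(L), so W
n=10: →9(W), 6(W), 5(W), 3(W) — all W, so L
n=11: →10(L), so W
n=12: →8(L), so W
n=13: →8(L), so W
n=14: →10(L), so W
n=15: →10(L), so W
n=16: →15(W), 12(W), 11(W), 9(W) — all W, so L
n=17: →16(L), so W
n=18: →17(W), 14(W), 13(W), 11(W) — all W, so L
n=19: →18(L), so W
n=20: →16(L), so W
n=21: →16(L), so W
n=22: →18(L), so W
n=23: →18(L), so W
n=24: →23(W), 20(W), 19(W), 17(W) — all W, so L
n=25: →24(L), so W
n=26: →25(W), 22(W), 21(W), 19(W) — all W, so L
L entries with 0 ≤ n ≤ 26: n = 0, 2, 8, 10, 16, 18, 24, 26; that makes 8.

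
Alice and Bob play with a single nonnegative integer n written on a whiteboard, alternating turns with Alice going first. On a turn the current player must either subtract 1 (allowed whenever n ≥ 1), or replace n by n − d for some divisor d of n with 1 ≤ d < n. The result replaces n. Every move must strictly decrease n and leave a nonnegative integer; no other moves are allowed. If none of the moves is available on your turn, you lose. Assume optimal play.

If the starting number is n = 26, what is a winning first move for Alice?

Label each position W (a win for the player to move) or L (a loss). A position with no legal move is L; any other position is W exactly when some move reaches an L, and L when every move reaches a W.
n=0: no move → L
n=1: →0(L), so W
n=2: →1(W) only, which is W, so L
n=3: →2(L), so W
n=4: →2(L), so W
n=5: →4(W) only, which is W, so L
n=6: →5(L), so W
n=7: →6(W) only, which is W, so L
n=8: →7(L), so W
n=9: →6(W), 8(W) — all W, so L
n=10: →5(L), so W
n=11: →10(W) only, which is W, so L
n=12: →9(L), so W
n=13: →12(W) only, which is W, so L
n=14: →7(L), so W
n=15: →10(W), 12(W), 14(W) — all W, so L
n=16: →15(L), so W
n=17: →16(W) only, which is W, so L
n=18: →9(L), so W
n=19: →18(W) only, which is W, so L
n=20: →15(L), so W
n=21: →14(W), 18(W), 20(W) — all W, so L
n=22: →11(L), so W
n=23: →22(W) only, which is W, so L
n=24: →21(L), so W
n=25: →20(W), 24(W) — all W, so L
n=26: →13(L), so W
From 26, the L positions reachable in one move are: 13, 25. Any move reaching one of these is winning.

Move to 13.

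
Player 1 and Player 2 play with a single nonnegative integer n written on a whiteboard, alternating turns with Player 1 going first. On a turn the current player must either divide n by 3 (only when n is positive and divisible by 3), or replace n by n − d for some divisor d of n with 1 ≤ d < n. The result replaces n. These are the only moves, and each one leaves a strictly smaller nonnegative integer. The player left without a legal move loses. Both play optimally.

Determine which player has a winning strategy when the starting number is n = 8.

Compute win/loss labels from the base case upward. A position with no move is L. Any other position is W if it can reach an L in one move, else L.
n=0: no move → L
n=1: no move → L
n=2: reaches L-position 1 → W
n=3: reaches L-position 1 → W
n=4: only reaches 2(W), 3(W), all W → L
n=5: reaches L-position 4 → W
n=6: reaches L-position 4 → W
n=7: only reaches 6(W), which is W → L
n=8: reaches L-position 4 → W
From 8 Player 1 can move to 4, reaching an L position.

Player 1 wins.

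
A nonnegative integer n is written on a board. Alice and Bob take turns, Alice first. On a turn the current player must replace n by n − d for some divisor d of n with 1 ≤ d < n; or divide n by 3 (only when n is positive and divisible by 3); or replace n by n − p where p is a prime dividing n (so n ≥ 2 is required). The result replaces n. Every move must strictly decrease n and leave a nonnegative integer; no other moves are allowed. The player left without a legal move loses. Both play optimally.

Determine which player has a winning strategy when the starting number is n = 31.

Alice wins.

Build the W/L table. Terminal = L. A non-terminal position is W if it has a move to some L; otherwise it is L.
n=0: no move → L
n=1: no move → L
n=2: W (go to 0, an L position)
n=3: W (go to 0, an L position)
n=4: L (options 2(W), 3(W) are all W)
n=5: W (go to 0, an L position)
n=6: W (go to 4, an L position)
n=7: W (go to 0, an L position)
n=8: W (go to 4, an L position)
n=9: L (options 3(W), 6(W), 8(W) are all W)
n=10: W (go to 9, an L position)
n=11: W (go to 0, an L position)
n=12: W (go to 4, an L position)
n=13: W (go to 0, an L position)
n=14: L (options 7(W), 12(W), 13(W) are all W)
n=15: W (go to 14, an L position)
n=16: W (go to 14, an L position)
n=17: W (go to 0, an L position)
n=18: W (go to 9, an L position)
n=19: W (go to 0, an L position)
n=20: L (options 10(W), 15(W), 16(W), 18(W), 19(W) are all W)
n=21: W (go to 14, an L position)
n=22: W (go to 20, an L position)
n=23: W (go to 0, an L position)
n=24: W (go to 20, an L position)
n=25: W (go to 20, an L position)
n=26: L (options 13(W), 24(W), 25(W) are all W)
n=27: W (go to 9, an L position)
n=28: W (go to 14, an L position)
n=29: W (go to 0, an L position)
n=30: W (go to 20, an L position)
n=31: W (go to 0, an L position)
From 31 Alice can move to 0, reaching an L position.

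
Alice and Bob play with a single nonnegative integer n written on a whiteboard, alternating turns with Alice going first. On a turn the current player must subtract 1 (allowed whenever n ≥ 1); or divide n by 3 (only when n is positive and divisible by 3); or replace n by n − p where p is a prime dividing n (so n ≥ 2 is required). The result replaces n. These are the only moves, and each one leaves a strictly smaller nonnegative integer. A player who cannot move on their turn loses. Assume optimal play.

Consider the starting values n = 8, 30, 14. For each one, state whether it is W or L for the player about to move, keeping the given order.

8: L, 30: W, 14: L

Build the W/L table. Terminal = L. A non-terminal position is W if it has a move to some L; otherwise it is L.
n=0: no move → L
n=1: →0(L), so W
n=2: →0(L), so W
n=3: →0(L), so W
n=4: →2(W), 3(W) — all W, so L
n=5: →0(L), so W
n=6: →4(L), so W
n=7: →0(L), so W
n=8: →6(W), 7(W) — all W, so L
n=9: →8(L), so W
n=10: →8(L), so W
n=11: →0(L), so W
n=12: →4(L), so W
n=13: →0(L), so W
n=14: →7(W), 12(W), 13(W) — all W, so L
n=15: →14(L), so W
n=16: →14(L), so W
n=17: →0(L), so W
n=18: →6(W), 15(W), 16(W), 17(W) — all W, so L
n=19: →0(L), so W
n=20: →18(L), so W
n=21: →14(L), so W
n=22: →11(W), 20(W), 21(W) — all W, so L
n=23: →0(L), so W
n=24: →8(L), so W
n=25: →20(W), 24(W) — all W, so L
n=26: →25(L), so W
n=27: →9(W), 24(W), 26(W) — all W, so L
n=28: →27(L), so W
n=29: →0(L), so W
n=30: →25(L), so W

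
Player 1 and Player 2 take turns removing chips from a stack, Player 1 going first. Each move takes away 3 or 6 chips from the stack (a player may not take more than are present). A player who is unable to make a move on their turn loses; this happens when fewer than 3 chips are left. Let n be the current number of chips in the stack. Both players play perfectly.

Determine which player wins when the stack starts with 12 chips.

Player 1 wins.

Work bottom-up. With no move the player to move loses. Otherwise the position is W if at least one move leads to an L position for the opponent, and L if every move leads to a W.
n=0: no move → L
n=1: no move → L
n=2: no move → L
n=3: reaches L-position 0 → W
n=4: reaches L-position 1 → W
n=5: reaches L-position 2 → W
n=6: reaches L-position 0 → W
n=7: reaches L-position 1 → W
n=8: reaches L-position 2 → W
n=9: only reaches 6(W), 3(W), all W → L
n=10: only reaches 7(W), 4(W), all W → L
n=11: only reaches 8(W), 5(W), all W → L
n=12: reaches L-position 9 → W
From 12 Player 1 can remove 3, leaving 9, reaching an L position.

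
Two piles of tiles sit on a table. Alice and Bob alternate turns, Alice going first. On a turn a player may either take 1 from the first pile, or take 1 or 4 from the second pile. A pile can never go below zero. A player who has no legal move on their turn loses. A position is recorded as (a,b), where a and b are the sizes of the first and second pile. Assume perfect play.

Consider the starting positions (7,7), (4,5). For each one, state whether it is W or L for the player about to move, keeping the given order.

Build the W/L table. Terminal = L. A non-terminal position is W if it has a move to some L; otherwise it is L.
No move ever increases a pile, so every position that can arise here has a ≤ 7 and b ≤ 7; it is enough to label the cells with 0 ≤ a ≤ 7 and 0 ≤ b ≤ 7.
Every move lowers a or b (never raises either), so fill the grid row by row in increasing a, and left to right within a row: each cell's successors are then already labelled.
      b=0  b=1  b=2  b=3  b=4  b=5  b=6  b=7
a=0:    L    W    L    W    W    L    W    L
a=1:    W    L    W    L    W    W    L    W
a=2:    L    W    L    W    W    L    W    L
a=3:    W    L    W    L    W    W    L    W
a=4:    L    W    L    W    W    L    W    L
a=5:    W    L    W    L    W    W    L    W
a=6:    L    W    L    W    W    L    W    L
a=7:    W    L    W    L    W    W    L    W
Cells with no legal move (terminal, hence L): (0,0).
The remaining L cells, each justified by listing all of its moves:
(0,2): only reaches (0,1)(W), which is W → L
(0,5): only reaches (0,4)(W), (0,1)(W), all W → L
(0,7): only reaches (0,6)(W), (0,3)(W), all W → L
(1,1): only reaches (0,1)(W), (1,0)(W), all W → L
(1,3): only reaches (0,3)(W), (1,2)(W), all W → L
(1,6): only reaches (0,6)(W), (1,5)(W), (1,2)(W), all W → L
(2,0): only reaches (1,0)(W), which is W → L
(2,2): only reaches (1,2)(W), (2,1)(W), all W → L
(2,5): only reaches (1,5)(W), (2,4)(W), (2,1)(W), all W → L
(2,7): only reaches (1,7)(W), (2,6)(W), (2,3)(W), all W → L
(3,1): only reaches (2,1)(W), (3,0)(W), all W → L
(3,3): only reaches (2,3)(W), (3,2)(W), all W → L
(3,6): only reaches (2,6)(W), (3,5)(W), (3,2)(W), all W → L
(4,0): only reaches (3,0)(W), which is W → L
(4,2): only reaches (3,2)(W), (4,1)(W), all W → L
(4,5): only reaches (3,5)(W), (4,4)(W), (4,1)(W), all W → L
(4,7): only reaches (3,7)(W), (4,6)(W), (4,3)(W), all W → L
(5,1): only reaches (4,1)(W), (5,0)(W), all W → L
(5,3): only reaches (4,3)(W), (5,2)(W), all W → L
(5,6): only reaches (4,6)(W), (5,5)(W), (5,2)(W), all W → L
(6,0): only reaches (5,0)(W), which is W → L
(6,2): only reaches (5,2)(W), (6,1)(W), all W → L
(6,5): only reaches (5,5)(W), (6,4)(W), (6,1)(W), all W → L
(6,7): only reaches (5,7)(W), (6,6)(W), (6,3)(W), all W → L
(7,1): only reaches (6,1)(W), (7,0)(W), all W → L
(7,3): only reaches (6,3)(W), (7,2)(W), all W → L
(7,6): only reaches (6,6)(W), (7,5)(W), (7,2)(W), all W → L
Every other cell has at least one move into one of the L cells above, so it is W.
(7,7): the move to (6,7) reaches an L cell, so W
(4,5): one of the L cells justified above, so L

(7,7): W, (4,5): L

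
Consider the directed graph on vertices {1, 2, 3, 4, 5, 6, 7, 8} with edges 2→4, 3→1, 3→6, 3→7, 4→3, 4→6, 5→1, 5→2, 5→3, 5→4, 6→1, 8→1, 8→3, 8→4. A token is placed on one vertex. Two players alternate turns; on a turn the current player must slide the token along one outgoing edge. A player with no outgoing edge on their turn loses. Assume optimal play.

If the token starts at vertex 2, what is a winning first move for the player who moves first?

Move to 4.

Positions with no move are L. A position that does have a move is losing for the player to move precisely when every available move leads to a winning position for the opponent. Fill in the labels:
Every edge goes from a vertex to one that appears earlier in the order 7, 1, 6, 3, 4, 2, 5, 8, so processing vertices in that order labels each vertex after all of its successors.
7: no outgoing edge → L
1: no outgoing edge → L
6: W (go to 1, an L position)
3: W (go to 1, an L position)
4: L (options 3(W), 6(W) are all W)
2: W (go to 4, an L position)
5: W (go to 4, an L position)
8: W (go to 4, an L position)
From 2, the L positions reachable in one move are: 4.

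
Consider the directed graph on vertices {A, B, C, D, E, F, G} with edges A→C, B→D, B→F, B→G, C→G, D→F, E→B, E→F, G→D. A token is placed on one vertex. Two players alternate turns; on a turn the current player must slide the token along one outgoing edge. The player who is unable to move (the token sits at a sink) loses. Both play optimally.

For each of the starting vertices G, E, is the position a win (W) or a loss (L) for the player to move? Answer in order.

Use the standard recursion: the mover loses at a terminal position; elsewhere, the mover wins exactly when some move hands the opponent an L position.
Every edge goes from a vertex to one that appears earlier in the order F, D, G, B, E, C, A, so processing vertices in that order labels each vertex after all of its successors.
F: no outgoing edge → L
D: →F(L), so W
G: →D(W) only, which is W, so L
B: →G(L), so W
E: →F(L), so W
C: →G(L), so W
A: →C(W) only, which is W, so L

G: L, E: W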